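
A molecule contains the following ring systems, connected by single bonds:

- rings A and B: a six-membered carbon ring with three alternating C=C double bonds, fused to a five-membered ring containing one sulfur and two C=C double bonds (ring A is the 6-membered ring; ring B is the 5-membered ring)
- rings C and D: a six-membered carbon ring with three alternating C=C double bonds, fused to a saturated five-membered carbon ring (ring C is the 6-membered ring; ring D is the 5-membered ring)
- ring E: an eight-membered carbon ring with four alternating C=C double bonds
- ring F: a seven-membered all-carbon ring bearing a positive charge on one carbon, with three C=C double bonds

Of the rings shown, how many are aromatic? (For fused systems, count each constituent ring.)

4

Rings A and B form a fused bicyclic system (with one sulfur) with 9 sp² atoms and 10 π electrons from ring double bonds plus a heteroatom lone pair. 10 = 4(2)+2, so the system is aromatic and both rings count as aromatic (benzothiophene).
Ring C is fully conjugated (every ring atom contributes a p orbital); 3 ring double bonds give 6 π electrons. 6 = 4(1)+2, so ring C is aromatic (benzene ring).
Ring D has three sp³ carbons, so it is not fully conjugated — not aromatic (cyclopentane ring).
Ring E has only sp² ring atoms; a planar conformation would have a fully conjugated π system of 8 electrons. But 8 = 4(2), which is 4n not 4n+2, so ring E is not aromatic (cyclooctatetraene) — cyclooctatetraene distorts into a non-planar tub to avoid antiaromaticity.
Ring F is fully conjugated (every ring atom contributes a p orbital); 3 ring double bonds (6 π electrons) plus the carbocation's empty p orbital (0, but keeps the ring conjugated) give 6 π electrons. 6 = 4(1)+2, so ring F is aromatic (tropylium cation).
Aromatic: A, B, C, F. Total: 4.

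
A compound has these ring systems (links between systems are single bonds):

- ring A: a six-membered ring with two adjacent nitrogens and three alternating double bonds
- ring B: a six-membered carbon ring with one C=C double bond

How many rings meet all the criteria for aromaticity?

1

Ring A is fully conjugated (every ring atom contributes a p orbital); 3 ring double bonds give 6 π electrons. That satisfies 4n+2 with n=1, so ring A is aromatic (pyridazine).
Ring B has four sp³ carbons, so it is not fully conjugated — not aromatic (cyclohexene).
Aromatic: A. Total: 1.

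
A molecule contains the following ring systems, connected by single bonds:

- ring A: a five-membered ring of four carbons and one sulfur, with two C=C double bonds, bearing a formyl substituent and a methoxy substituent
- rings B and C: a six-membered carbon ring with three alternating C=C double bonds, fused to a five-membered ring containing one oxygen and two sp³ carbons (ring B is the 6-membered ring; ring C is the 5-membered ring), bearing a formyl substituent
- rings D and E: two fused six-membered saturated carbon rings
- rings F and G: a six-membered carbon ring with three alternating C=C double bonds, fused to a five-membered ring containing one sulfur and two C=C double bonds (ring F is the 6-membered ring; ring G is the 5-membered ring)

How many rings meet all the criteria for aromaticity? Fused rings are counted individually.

4

Ring A has a continuous p-orbital overlap around the ring; 2 ring double bonds (4 π electrons) plus a heteroatom lone pair (2) give 6 π electrons. That satisfies 4n+2 with n=1, so ring A is aromatic (thiophene).
Ring B is planar and fully conjugated; 3 ring double bonds give 6 π electrons. That satisfies 4n+2 with n=1, so ring B is aromatic (benzene ring).
Ring C has two sp³ carbons, so it is not fully conjugated — not aromatic (oxolane ring).
Ring D has only sp³ atoms, so it is not fully conjugated — not aromatic (cyclohexane ring).
Ring E has only sp³ atoms, so it is not fully conjugated — not aromatic (cyclohexane ring).
Rings F and G form a fused bicyclic system (with one sulfur) with 9 sp² atoms and 10 π electrons from ring double bonds plus a heteroatom lone pair. 10 = 4(2)+2, so the system is aromatic and both rings count as aromatic (benzothiophene).
Aromatic: A, B, F, G. Total: 4.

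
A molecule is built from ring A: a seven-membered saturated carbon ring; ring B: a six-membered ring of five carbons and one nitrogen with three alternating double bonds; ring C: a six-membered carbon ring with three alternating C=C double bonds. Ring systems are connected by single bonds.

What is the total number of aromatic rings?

2

Ring A has only sp³ atoms, so it is not fully conjugated — not aromatic (cycloheptane).
Ring B has a continuous p-orbital overlap around the ring; 3 ring double bonds give 6 π electrons. That satisfies 4n+2 with n=1, so ring B is aromatic (pyridine).
Ring C is fully conjugated (every ring atom contributes a p orbital); 3 ring double bonds give 6 π electrons. Since 6 = 4n+2 (n=1), ring C is aromatic (benzene).
Aromatic: B, C. Total: 2.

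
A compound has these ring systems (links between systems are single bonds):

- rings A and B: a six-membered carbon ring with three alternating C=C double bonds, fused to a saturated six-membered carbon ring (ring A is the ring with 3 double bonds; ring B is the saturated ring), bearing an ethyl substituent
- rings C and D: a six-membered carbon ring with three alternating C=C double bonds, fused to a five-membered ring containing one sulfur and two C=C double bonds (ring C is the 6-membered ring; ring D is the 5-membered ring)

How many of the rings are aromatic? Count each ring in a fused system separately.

Ring A is planar and fully conjugated; 3 ring double bonds give 6 π electrons. 6 = 4(1)+2, so ring A is aromatic (benzene ring).
Ring B has four sp³ carbons, so it is not fully conjugated — not aromatic (cyclohexane ring).
Rings C and D form a fused bicyclic system (with one sulfur) with 9 sp² atoms and 10 π electrons from ring double bonds plus a heteroatom lone pair. 10 = 4(2)+2, so the system is aromatic and both rings count as aromatic (benzothiophene).
Aromatic: A, C, D. Total: 3.

3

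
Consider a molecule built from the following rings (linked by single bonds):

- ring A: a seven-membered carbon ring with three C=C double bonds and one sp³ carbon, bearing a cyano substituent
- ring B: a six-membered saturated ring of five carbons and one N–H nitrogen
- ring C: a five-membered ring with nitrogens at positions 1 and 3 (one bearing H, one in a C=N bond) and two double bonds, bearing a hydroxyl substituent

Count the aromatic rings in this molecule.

1

Ring A has one sp³ carbon, so it is not fully conjugated — not aromatic (cycloheptatriene).
Ring B has only sp³ atoms, so it is not fully conjugated — not aromatic (piperidine).
Ring C is planar and fully conjugated; 2 ring double bonds (4 π electrons) plus a heteroatom lone pair (2) give 6 π electrons. That satisfies 4n+2 with n=1, so ring C is aromatic (imidazole).
Aromatic: C. Total: 1.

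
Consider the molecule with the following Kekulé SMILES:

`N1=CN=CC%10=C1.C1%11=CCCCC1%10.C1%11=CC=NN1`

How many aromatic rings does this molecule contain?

The SMILES encodes a six-membered ring with nitrogens at positions 1 and 3 and three alternating double bonds; a six-membered carbon ring with one C=C double bond; a five-membered ring with two adjacent nitrogens (one bearing H, one in a double bond) and two double bonds.
The 6-membered ring with two nitrogens (1,3) has a continuous p-orbital overlap around the ring; 3 ring double bonds give 6 π electrons. That satisfies 4n+2 with n=1, so it is aromatic (pyrimidine).
The 6-membered ring has four sp³ carbons, so it is not fully conjugated — not aromatic (cyclohexene).
The 5-membered ring with two adjacent nitrogens (one N–H, one =N–) is planar and fully conjugated; 2 ring double bonds (4 π electrons) plus a heteroatom lone pair (2) give 6 π electrons. 6 = 4(1)+2, so it is aromatic (pyrazole).
2 of the 3 rings are aromatic. Total: 2.

2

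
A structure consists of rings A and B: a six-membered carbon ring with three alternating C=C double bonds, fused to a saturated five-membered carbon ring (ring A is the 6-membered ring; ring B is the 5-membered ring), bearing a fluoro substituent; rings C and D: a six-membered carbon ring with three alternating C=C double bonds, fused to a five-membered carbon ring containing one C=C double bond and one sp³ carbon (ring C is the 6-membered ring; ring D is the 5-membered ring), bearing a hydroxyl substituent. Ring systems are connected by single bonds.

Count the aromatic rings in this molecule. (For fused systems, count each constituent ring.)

2

Ring A is fully conjugated (every ring atom contributes a p orbital); 3 ring double bonds give 6 π electrons. 6 = 4(1)+2, so ring A is aromatic (benzene ring).
Ring B has three sp³ carbons, so it is not fully conjugated — not aromatic (cyclopentane ring).
Ring C has a continuous p-orbital overlap around the ring; 3 ring double bonds give 6 π electrons. Since 6 = 4n+2 (n=1), ring C is aromatic (benzene ring).
Ring D has one sp³ carbon, so it is not fully conjugated — not aromatic (cyclopentene ring).
Aromatic: A, C. Total: 2.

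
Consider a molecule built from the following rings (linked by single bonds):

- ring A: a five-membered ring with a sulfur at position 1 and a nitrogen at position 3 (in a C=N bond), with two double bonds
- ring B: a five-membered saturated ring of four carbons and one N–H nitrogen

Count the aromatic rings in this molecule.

Ring A is fully conjugated (every ring atom contributes a p orbital); 2 ring double bonds (4 π electrons) plus a heteroatom lone pair (2) give 6 π electrons. Since 6 = 4n+2 (n=1), ring A is aromatic (thiazole).
Ring B has only sp³ atoms, so it is not fully conjugated — not aromatic (pyrrolidine).
Aromatic: A. Total: 1.

1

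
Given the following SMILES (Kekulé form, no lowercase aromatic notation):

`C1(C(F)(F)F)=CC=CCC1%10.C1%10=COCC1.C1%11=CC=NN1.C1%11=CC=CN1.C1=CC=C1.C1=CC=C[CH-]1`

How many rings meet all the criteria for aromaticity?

The SMILES encodes a six-membered carbon ring with two conjugated C=C double bonds and two sp³ carbons; a five-membered ring of four carbons and one oxygen, with one C=C double bond and two sp³ carbons; a five-membered ring with two adjacent nitrogens (one bearing H, one in a double bond) and two double bonds; a five-membered ring of four carbons and one nitrogen bearing a hydrogen, with two C=C double bonds; a four-membered carbon ring with two alternating C=C double bonds; a five-membered all-carbon ring bearing a negative charge on one carbon, with two C=C double bonds.
The 6-membered ring has two sp³ carbons, so it is not fully conjugated — not aromatic (1,3-cyclohexadiene).
The 5-membered ring with one oxygen has two sp³ carbons, so it is not fully conjugated — not aromatic (2,3-dihydrofuran).
The 5-membered ring with two adjacent nitrogens (one N–H, one =N–) is planar and fully conjugated; 2 ring double bonds (4 π electrons) plus a heteroatom lone pair (2) give 6 π electrons. 6 = 4(1)+2, so it is aromatic (pyrazole).
The 5-membered ring with one N–H is fully conjugated (every ring atom contributes a p orbital); 2 ring double bonds (4 π electrons) plus a heteroatom lone pair (2) give 6 π electrons. Since 6 = 4n+2 (n=1), it is aromatic (pyrrole).
The 4-membered ring has only sp² ring atoms; a planar conformation would have a fully conjugated π system of 4 electrons. But 4 = 4(1), which is 4n not 4n+2, so it is not aromatic (cyclobutadiene) — cyclobutadiene is antiaromatic and distorts to a rectangle.
The 5-membered ring is fully conjugated (every ring atom contributes a p orbital); 2 ring double bonds (4 π electrons) plus the carbanion lone pair (2) give 6 π electrons. 6 = 4(1)+2, so it is aromatic (cyclopentadienyl anion).
3 of the 6 rings are aromatic. Total: 3.

3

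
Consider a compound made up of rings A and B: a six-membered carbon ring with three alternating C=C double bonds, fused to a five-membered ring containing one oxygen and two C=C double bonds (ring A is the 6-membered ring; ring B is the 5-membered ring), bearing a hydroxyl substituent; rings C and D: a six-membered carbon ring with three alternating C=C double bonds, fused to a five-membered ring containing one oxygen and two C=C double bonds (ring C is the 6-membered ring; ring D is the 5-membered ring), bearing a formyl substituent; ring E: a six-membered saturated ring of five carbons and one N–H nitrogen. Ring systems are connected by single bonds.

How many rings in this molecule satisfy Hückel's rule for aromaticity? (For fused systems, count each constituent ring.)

Rings A and B form a fused bicyclic system (with one oxygen) with 9 sp² atoms and 10 π electrons from ring double bonds plus a heteroatom lone pair. 10 = 4(2)+2, so the system is aromatic and both rings count as aromatic (benzofuran).
Rings C and D form a fused bicyclic system (with one oxygen) with 9 sp² atoms and 10 π electrons from ring double bonds plus a heteroatom lone pair. 10 = 4(2)+2, so the system is aromatic and both rings count as aromatic (benzofuran).
Ring E has only sp³ atoms, so it is not fully conjugated — not aromatic (piperidine).
Aromatic: A, B, C, D. Total: 4.

4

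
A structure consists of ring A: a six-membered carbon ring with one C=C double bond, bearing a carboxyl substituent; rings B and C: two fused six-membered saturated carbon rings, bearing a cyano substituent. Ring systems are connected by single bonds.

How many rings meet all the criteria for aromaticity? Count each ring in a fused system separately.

0

Ring A has four sp³ carbons, so it is not fully conjugated — not aromatic (cyclohexene).
Ring B has only sp³ atoms, so it is not fully conjugated — not aromatic (cyclohexane ring).
Ring C has only sp³ atoms, so it is not fully conjugated — not aromatic (cyclohexane ring).
No ring is aromatic. Total: 0.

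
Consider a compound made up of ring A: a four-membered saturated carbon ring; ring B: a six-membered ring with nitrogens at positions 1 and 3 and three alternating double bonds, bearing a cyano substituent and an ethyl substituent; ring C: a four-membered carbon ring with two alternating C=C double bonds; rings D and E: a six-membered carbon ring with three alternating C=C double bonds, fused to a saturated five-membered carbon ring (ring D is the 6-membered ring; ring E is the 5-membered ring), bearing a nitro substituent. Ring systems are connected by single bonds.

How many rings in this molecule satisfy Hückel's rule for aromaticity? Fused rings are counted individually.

2

Ring A has only sp³ atoms, so it is not fully conjugated — not aromatic (cyclobutane).
Ring B is fully conjugated (every ring atom contributes a p orbital); 3 ring double bonds give 6 π electrons. 6 = 4(1)+2, so ring B is aromatic (pyrimidine).
Ring C has only sp² ring atoms; a planar conformation would have a fully conjugated π system of 4 electrons. But 4 = 4(1), which is 4n not 4n+2, so ring C is not aromatic (cyclobutadiene) — cyclobutadiene is antiaromatic and distorts to a rectangle.
Ring D is fully conjugated (every ring atom contributes a p orbital); 3 ring double bonds give 6 π electrons. 6 = 4(1)+2, so ring D is aromatic (benzene ring).
Ring E has three sp³ carbons, so it is not fully conjugated — not aromatic (cyclopentane ring).
Aromatic: B, D. Total: 2.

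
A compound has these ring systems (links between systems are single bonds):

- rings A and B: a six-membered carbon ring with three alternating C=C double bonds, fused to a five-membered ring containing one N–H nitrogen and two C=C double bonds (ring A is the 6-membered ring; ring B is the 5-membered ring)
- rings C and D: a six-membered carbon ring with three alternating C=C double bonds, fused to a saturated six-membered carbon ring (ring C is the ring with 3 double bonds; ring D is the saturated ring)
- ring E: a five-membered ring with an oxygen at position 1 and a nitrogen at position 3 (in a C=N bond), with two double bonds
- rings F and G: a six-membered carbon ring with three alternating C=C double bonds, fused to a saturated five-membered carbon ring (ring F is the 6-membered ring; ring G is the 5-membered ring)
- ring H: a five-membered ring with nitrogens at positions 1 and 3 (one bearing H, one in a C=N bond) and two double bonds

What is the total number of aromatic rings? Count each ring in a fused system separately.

6

Rings A and B form a fused bicyclic system (with one N–H) with 9 sp² atoms and 10 π electrons from ring double bonds plus a heteroatom lone pair. 10 = 4(2)+2, so the system is aromatic and both rings count as aromatic (indole).
Ring C has a continuous p-orbital overlap around the ring; 3 ring double bonds give 6 π electrons. That satisfies 4n+2 with n=1, so ring C is aromatic (benzene ring).
Ring D has four sp³ carbons, so it is not fully conjugated — not aromatic (cyclohexane ring).
Ring E has a continuous p-orbital overlap around the ring; 2 ring double bonds (4 π electrons) plus a heteroatom lone pair (2) give 6 π electrons. That satisfies 4n+2 with n=1, so ring E is aromatic (oxazole).
Ring F is fully conjugated (every ring atom contributes a p orbital); 3 ring double bonds give 6 π electrons. Since 6 = 4n+2 (n=1), ring F is aromatic (benzene ring).
Ring G has three sp³ carbons, so it is not fully conjugated — not aromatic (cyclopentane ring).
Ring H is planar and fully conjugated; 2 ring double bonds (4 π electrons) plus a heteroatom lone pair (2) give 6 π electrons. That satisfies 4n+2 with n=1, so ring H is aromatic (imidazole).
Aromatic: A, B, C, E, F, H. Total: 6.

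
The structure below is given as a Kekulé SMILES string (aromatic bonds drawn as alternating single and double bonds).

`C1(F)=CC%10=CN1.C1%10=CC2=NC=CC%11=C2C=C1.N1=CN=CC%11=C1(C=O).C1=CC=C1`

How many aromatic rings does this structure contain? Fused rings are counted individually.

The SMILES encodes a five-membered ring of four carbons and one nitrogen bearing a hydrogen, with two C=C double bonds; two fused six-membered rings, each with three alternating double bonds; one ring is all carbon and the other has one ring nitrogen; a six-membered ring with nitrogens at positions 1 and 3 and three alternating double bonds; a four-membered carbon ring with two alternating C=C double bonds.
The 5-membered ring with one N–H is fully conjugated (every ring atom contributes a p orbital); 2 ring double bonds (4 π electrons) plus a heteroatom lone pair (2) give 6 π electrons. Since 6 = 4n+2 (n=1), it is aromatic (pyrrole).
The fused 6/6-membered bicyclic (with one nitrogen) is a single π system with 10 sp² atoms and 10 π electrons from ring double bonds. 10 = 4(2)+2, so the system is aromatic and both rings count as aromatic (quinoline).
The 6-membered ring with two nitrogens (1,3) has a continuous p-orbital overlap around the ring; 3 ring double bonds give 6 π electrons. 6 = 4(1)+2, so it is aromatic (pyrimidine).
The 4-membered ring has only sp² ring atoms; a planar conformation would have a fully conjugated π system of 4 electrons. But 4 = 4(1), which is 4n not 4n+2, so it is not aromatic (cyclobutadiene) — cyclobutadiene is antiaromatic and distorts to a rectangle.
4 of the 5 rings are aromatic. Total: 4.

4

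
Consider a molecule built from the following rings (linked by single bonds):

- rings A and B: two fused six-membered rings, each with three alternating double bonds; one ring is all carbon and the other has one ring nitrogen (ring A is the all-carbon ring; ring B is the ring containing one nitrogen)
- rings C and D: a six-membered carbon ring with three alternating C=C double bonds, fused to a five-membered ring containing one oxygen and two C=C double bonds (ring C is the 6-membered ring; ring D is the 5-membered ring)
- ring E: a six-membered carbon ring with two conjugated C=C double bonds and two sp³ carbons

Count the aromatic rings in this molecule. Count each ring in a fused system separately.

4

Rings A and B form a fused bicyclic system (with one nitrogen) with 10 sp² atoms and 10 π electrons from ring double bonds. 10 = 4(2)+2, so the system is aromatic and both rings count as aromatic (quinoline).
Rings C and D form a fused bicyclic system (with one oxygen) with 9 sp² atoms and 10 π electrons from ring double bonds plus a heteroatom lone pair. 10 = 4(2)+2, so the system is aromatic and both rings count as aromatic (benzofuran).
Ring E has two sp³ carbons, so it is not fully conjugated — not aromatic (1,3-cyclohexadiene).
Aromatic: A, B, C, D. Total: 4.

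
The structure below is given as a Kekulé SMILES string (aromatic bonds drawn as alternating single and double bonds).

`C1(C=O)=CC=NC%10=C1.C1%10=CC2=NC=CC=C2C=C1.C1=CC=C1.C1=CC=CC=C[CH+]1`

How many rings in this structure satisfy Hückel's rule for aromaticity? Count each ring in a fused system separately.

4

The SMILES encodes a six-membered ring of five carbons and one nitrogen with three alternating double bonds; two fused six-membered rings, each with three alternating double bonds; one ring is all carbon and the other has one ring nitrogen; a four-membered carbon ring with two alternating C=C double bonds; a seven-membered all-carbon ring bearing a positive charge on one carbon, with three C=C double bonds.
The 6-membered ring with one nitrogen has a continuous p-orbital overlap around the ring; 3 ring double bonds give 6 π electrons. That satisfies 4n+2 with n=1, so it is aromatic (pyridine).
The fused 6/6-membered bicyclic (with one nitrogen) is a single π system with 10 sp² atoms and 10 π electrons from ring double bonds. 10 = 4(2)+2, so the system is aromatic and both rings count as aromatic (quinoline).
The 4-membered ring has only sp² ring atoms; a planar conformation would have a fully conjugated π system of 4 electrons. But 4 = 4(1), which is 4n not 4n+2, so it is not aromatic (cyclobutadiene) — cyclobutadiene is antiaromatic and distorts to a rectangle.
The 7-membered ring is planar and fully conjugated; 3 ring double bonds (6 π electrons) plus the carbocation's empty p orbital (0, but keeps the ring conjugated) give 6 π electrons. Since 6 = 4n+2 (n=1), it is aromatic (tropylium cation).
4 of the 5 rings are aromatic. Total: 4.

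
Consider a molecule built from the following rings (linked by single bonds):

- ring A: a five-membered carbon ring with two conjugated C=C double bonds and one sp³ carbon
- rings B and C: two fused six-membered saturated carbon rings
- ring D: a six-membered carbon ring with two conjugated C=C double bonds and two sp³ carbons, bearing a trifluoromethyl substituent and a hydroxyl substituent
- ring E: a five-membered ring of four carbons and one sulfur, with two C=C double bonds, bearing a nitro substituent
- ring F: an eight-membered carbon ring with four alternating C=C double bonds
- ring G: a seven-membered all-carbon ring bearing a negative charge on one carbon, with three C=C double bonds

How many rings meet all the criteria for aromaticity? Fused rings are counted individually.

Ring A has one sp³ carbon, so it is not fully conjugated — not aromatic (cyclopentadiene).
Ring B has only sp³ atoms, so it is not fully conjugated — not aromatic (cyclohexane ring).
Ring C has only sp³ atoms, so it is not fully conjugated — not aromatic (cyclohexane ring).
Ring D has two sp³ carbons, so it is not fully conjugated — not aromatic (1,3-cyclohexadiene).
Ring E has a continuous p-orbital overlap around the ring; 2 ring double bonds (4 π electrons) plus a heteroatom lone pair (2) give 6 π electrons. 6 = 4(1)+2, so ring E is aromatic (thiophene).
Ring F has only sp² ring atoms; a planar conformation would have a fully conjugated π system of 8 electrons. But 8 = 4(2), which is 4n not 4n+2, so ring F is not aromatic (cyclooctatetraene) — cyclooctatetraene distorts into a non-planar tub to avoid antiaromaticity.
Ring G has only sp² ring atoms; a planar conformation would have a fully conjugated π system of 8 electrons. But 8 = 4(2), which is 4n not 4n+2, so ring G is not aromatic (cycloheptatrienyl anion).
Aromatic: E. Total: 1.

1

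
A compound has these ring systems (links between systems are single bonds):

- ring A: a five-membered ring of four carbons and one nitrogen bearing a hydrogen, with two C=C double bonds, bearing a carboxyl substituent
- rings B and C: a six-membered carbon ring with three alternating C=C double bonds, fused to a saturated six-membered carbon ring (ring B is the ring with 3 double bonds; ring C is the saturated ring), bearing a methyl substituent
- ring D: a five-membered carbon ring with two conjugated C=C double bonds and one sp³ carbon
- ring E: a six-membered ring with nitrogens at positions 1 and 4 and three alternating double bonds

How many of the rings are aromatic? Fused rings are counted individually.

3

Ring A has a continuous p-orbital overlap around the ring; 2 ring double bonds (4 π electrons) plus a heteroatom lone pair (2) give 6 π electrons. That satisfies 4n+2 with n=1, so ring A is aromatic (pyrrole).
Ring B is planar and fully conjugated; 3 ring double bonds give 6 π electrons. Since 6 = 4n+2 (n=1), ring B is aromatic (benzene ring).
Ring C has four sp³ carbons, so it is not fully conjugated — not aromatic (cyclohexane ring).
Ring D has one sp³ carbon, so it is not fully conjugated — not aromatic (cyclopentadiene).
Ring E has a continuous p-orbital overlap around the ring; 3 ring double bonds give 6 π electrons. Since 6 = 4n+2 (n=1), ring E is aromatic (pyrazine).
Aromatic: A, B, E. Total: 3.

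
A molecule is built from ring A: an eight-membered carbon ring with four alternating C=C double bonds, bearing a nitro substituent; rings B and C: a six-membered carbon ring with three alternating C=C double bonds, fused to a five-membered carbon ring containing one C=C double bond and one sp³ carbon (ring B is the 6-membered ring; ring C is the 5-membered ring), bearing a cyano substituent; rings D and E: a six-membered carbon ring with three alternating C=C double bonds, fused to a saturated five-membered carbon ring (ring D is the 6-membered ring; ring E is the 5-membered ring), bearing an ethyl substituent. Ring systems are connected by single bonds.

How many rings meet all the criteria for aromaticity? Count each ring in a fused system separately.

2

Ring A has only sp² ring atoms; a planar conformation would have a fully conjugated π system of 8 electrons. But 8 = 4(2), which is 4n not 4n+2, so ring A is not aromatic (cyclooctatetraene) — cyclooctatetraene distorts into a non-planar tub to avoid antiaromaticity.
Ring B is planar and fully conjugated; 3 ring double bonds give 6 π electrons. Since 6 = 4n+2 (n=1), ring B is aromatic (benzene ring).
Ring C has one sp³ carbon, so it is not fully conjugated — not aromatic (cyclopentene ring).
Ring D has a continuous p-orbital overlap around the ring; 3 ring double bonds give 6 π electrons. Since 6 = 4n+2 (n=1), ring D is aromatic (benzene ring).
Ring E has three sp³ carbons, so it is not fully conjugated — not aromatic (cyclopentane ring).
Aromatic: B, D. Total: 2.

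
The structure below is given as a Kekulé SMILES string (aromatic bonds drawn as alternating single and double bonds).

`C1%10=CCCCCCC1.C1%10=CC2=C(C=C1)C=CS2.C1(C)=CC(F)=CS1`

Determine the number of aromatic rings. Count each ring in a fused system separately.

The SMILES encodes an eight-membered carbon ring with one C=C double bond; a six-membered carbon ring with three alternating C=C double bonds, fused to a five-membered ring containing one sulfur and two C=C double bonds; a five-membered ring of four carbons and one sulfur, with two C=C double bonds.
The 8-membered ring has six sp³ carbons, so it is not fully conjugated — not aromatic (cyclooctene).
The fused 6/5-membered bicyclic (with one sulfur) is a single π system with 9 sp² atoms and 10 π electrons from ring double bonds plus a heteroatom lone pair. 10 = 4(2)+2, so the system is aromatic and both rings count as aromatic (benzothiophene).
The 5-membered ring with one sulfur has a continuous p-orbital overlap around the ring; 2 ring double bonds (4 π electrons) plus a heteroatom lone pair (2) give 6 π electrons. Since 6 = 4n+2 (n=1), it is aromatic (thiophene).
3 of the 4 rings are aromatic. Total: 3.

3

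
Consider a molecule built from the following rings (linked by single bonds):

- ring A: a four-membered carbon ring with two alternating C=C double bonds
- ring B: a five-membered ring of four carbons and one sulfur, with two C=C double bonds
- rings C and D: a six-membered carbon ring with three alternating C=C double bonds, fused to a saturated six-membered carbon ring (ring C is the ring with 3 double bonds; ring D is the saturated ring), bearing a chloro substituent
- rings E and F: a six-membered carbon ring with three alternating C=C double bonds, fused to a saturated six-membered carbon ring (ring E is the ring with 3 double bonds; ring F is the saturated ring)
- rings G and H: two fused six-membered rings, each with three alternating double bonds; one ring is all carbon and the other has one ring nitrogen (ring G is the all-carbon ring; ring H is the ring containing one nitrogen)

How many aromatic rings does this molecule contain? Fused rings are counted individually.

5

Ring A has only sp² ring atoms; a planar conformation would have a fully conjugated π system of 4 electrons. But 4 = 4(1), which is 4n not 4n+2, so ring A is not aromatic (cyclobutadiene) — cyclobutadiene is antiaromatic and distorts to a rectangle.
Ring B is planar and fully conjugated; 2 ring double bonds (4 π electrons) plus a heteroatom lone pair (2) give 6 π electrons. That satisfies 4n+2 with n=1, so ring B is aromatic (thiophene).
Ring C has a continuous p-orbital overlap around the ring; 3 ring double bonds give 6 π electrons. 6 = 4(1)+2, so ring C is aromatic (benzene ring).
Ring D has four sp³ carbons, so it is not fully conjugated — not aromatic (cyclohexane ring).
Ring E has a continuous p-orbital overlap around the ring; 3 ring double bonds give 6 π electrons. Since 6 = 4n+2 (n=1), ring E is aromatic (benzene ring).
Ring F has four sp³ carbons, so it is not fully conjugated — not aromatic (cyclohexane ring).
Rings G and H form a fused bicyclic system (with one nitrogen) with 10 sp² atoms and 10 π electrons from ring double bonds. 10 = 4(2)+2, so the system is aromatic and both rings count as aromatic (quinoline).
Aromatic: B, C, E, G, H. Total: 5.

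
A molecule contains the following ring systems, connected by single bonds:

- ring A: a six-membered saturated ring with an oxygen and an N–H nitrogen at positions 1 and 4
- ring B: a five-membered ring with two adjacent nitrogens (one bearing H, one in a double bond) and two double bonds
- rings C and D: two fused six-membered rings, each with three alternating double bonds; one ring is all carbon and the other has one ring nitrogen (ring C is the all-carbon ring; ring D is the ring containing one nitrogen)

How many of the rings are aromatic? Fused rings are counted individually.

Ring A has only sp³ atoms, so it is not fully conjugated — not aromatic (morpholine).
Ring B is planar and fully conjugated; 2 ring double bonds (4 π electrons) plus a heteroatom lone pair (2) give 6 π electrons. That satisfies 4n+2 with n=1, so ring B is aromatic (pyrazole).
Rings C and D form a fused bicyclic system (with one nitrogen) with 10 sp² atoms and 10 π electrons from ring double bonds. 10 = 4(2)+2, so the system is aromatic and both rings count as aromatic (quinoline).
Aromatic: B, C, D. Total: 3.

3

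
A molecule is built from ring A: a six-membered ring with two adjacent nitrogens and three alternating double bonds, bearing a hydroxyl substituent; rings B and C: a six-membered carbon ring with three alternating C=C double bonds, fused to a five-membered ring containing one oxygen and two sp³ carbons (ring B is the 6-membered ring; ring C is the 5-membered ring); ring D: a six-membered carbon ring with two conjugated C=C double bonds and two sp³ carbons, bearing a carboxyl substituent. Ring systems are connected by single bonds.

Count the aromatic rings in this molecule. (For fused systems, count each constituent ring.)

2

Ring A has a continuous p-orbital overlap around the ring; 3 ring double bonds give 6 π electrons. That satisfies 4n+2 with n=1, so ring A is aromatic (pyridazine).
Ring B is fully conjugated (every ring atom contributes a p orbital); 3 ring double bonds give 6 π electrons. Since 6 = 4n+2 (n=1), ring B is aromatic (benzene ring).
Ring C has two sp³ carbons, so it is not fully conjugated — not aromatic (oxolane ring).
Ring D has two sp³ carbons, so it is not fully conjugated — not aromatic (1,3-cyclohexadiene).
Aromatic: A, B. Total: 2.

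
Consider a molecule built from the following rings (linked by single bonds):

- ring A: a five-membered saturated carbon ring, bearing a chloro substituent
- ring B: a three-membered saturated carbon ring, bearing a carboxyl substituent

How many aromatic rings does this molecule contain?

Ring A has only sp³ atoms, so it is not fully conjugated — not aromatic (cyclopentane).
Ring B has only sp³ atoms, so it is not fully conjugated — not aromatic (cyclopropane).
No ring is aromatic. Total: 0.

0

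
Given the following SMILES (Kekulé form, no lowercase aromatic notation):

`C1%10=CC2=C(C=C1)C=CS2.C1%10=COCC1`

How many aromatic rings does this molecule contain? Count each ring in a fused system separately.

The SMILES encodes a six-membered carbon ring with three alternating C=C double bonds, fused to a five-membered ring containing one sulfur and two C=C double bonds; a five-membered ring of four carbons and one oxygen, with one C=C double bond and two sp³ carbons.
The fused 6/5-membered bicyclic (with one sulfur) is a single π system with 9 sp² atoms and 10 π electrons from ring double bonds plus a heteroatom lone pair. 10 = 4(2)+2, so the system is aromatic and both rings count as aromatic (benzothiophene).
The 5-membered ring with one oxygen has two sp³ carbons, so it is not fully conjugated — not aromatic (2,3-dihydrofuran).
2 of the 3 rings are aromatic. Total: 2.

2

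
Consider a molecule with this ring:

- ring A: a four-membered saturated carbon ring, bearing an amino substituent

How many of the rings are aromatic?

0

Ring A has only sp³ atoms, so it is not fully conjugated — not aromatic (cyclobutane).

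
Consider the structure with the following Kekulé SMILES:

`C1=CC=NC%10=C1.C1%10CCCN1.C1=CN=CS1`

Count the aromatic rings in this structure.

2

The SMILES encodes a six-membered ring of five carbons and one nitrogen with three alternating double bonds; a five-membered saturated ring of four carbons and one N–H nitrogen; a five-membered ring with a sulfur at position 1 and a nitrogen at position 3 (in a C=N bond), with two double bonds.
The 6-membered ring with one nitrogen is planar and fully conjugated; 3 ring double bonds give 6 π electrons. That satisfies 4n+2 with n=1, so it is aromatic (pyridine).
The 5-membered ring with one N–H has only sp³ atoms, so it is not fully conjugated — not aromatic (pyrrolidine).
The 5-membered ring with one sulfur and one =N– is fully conjugated (every ring atom contributes a p orbital); 2 ring double bonds (4 π electrons) plus a heteroatom lone pair (2) give 6 π electrons. That satisfies 4n+2 with n=1, so it is aromatic (thiazole).
2 of the 3 rings are aromatic. Total: 2.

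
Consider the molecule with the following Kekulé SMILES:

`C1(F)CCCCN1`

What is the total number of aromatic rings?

The SMILES encodes a six-membered saturated ring of five carbons and one N–H nitrogen.
The 6-membered ring with one N–H has only sp³ atoms, so it is not fully conjugated — not aromatic (piperidine).

0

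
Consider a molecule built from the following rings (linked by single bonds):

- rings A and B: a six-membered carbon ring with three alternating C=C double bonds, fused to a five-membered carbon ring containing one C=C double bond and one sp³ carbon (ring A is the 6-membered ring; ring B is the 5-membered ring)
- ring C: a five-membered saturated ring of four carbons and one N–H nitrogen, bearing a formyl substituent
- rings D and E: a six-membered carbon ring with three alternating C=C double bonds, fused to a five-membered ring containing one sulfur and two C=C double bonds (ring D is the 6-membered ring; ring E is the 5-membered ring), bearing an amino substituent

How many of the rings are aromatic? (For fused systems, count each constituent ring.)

Ring A is fully conjugated (every ring atom contributes a p orbital); 3 ring double bonds give 6 π electrons. That satisfies 4n+2 with n=1, so ring A is aromatic (benzene ring).
Ring B has one sp³ carbon, so it is not fully conjugated — not aromatic (cyclopentene ring).
Ring C has only sp³ atoms, so it is not fully conjugated — not aromatic (pyrrolidine).
Rings D and E form a fused bicyclic system (with one sulfur) with 9 sp² atoms and 10 π electrons from ring double bonds plus a heteroatom lone pair. 10 = 4(2)+2, so the system is aromatic and both rings count as aromatic (benzothiophene).
Aromatic: A, D, E. Total: 3.

3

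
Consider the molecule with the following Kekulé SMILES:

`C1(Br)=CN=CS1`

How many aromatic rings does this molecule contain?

The SMILES encodes a five-membered ring with a sulfur at position 1 and a nitrogen at position 3 (in a C=N bond), with two double bonds.
The 5-membered ring with one sulfur and one =N– has a continuous p-orbital overlap around the ring; 2 ring double bonds (4 π electrons) plus a heteroatom lone pair (2) give 6 π electrons. That satisfies 4n+2 with n=1, so it is aromatic (thiazole).

1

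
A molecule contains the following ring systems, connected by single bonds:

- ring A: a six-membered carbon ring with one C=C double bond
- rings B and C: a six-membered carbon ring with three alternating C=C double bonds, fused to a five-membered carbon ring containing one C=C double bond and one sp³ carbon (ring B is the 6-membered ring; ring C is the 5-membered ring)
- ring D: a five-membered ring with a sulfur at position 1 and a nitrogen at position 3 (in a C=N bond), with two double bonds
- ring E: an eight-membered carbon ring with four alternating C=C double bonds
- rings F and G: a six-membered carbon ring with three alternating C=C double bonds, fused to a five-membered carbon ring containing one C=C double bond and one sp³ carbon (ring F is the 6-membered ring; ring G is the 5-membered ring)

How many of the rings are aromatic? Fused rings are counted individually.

Ring A has four sp³ carbons, so it is not fully conjugated — not aromatic (cyclohexene).
Ring B is planar and fully conjugated; 3 ring double bonds give 6 π electrons. 6 = 4(1)+2, so ring B is aromatic (benzene ring).
Ring C has one sp³ carbon, so it is not fully conjugated — not aromatic (cyclopentene ring).
Ring D is planar and fully conjugated; 2 ring double bonds (4 π electrons) plus a heteroatom lone pair (2) give 6 π electrons. That satisfies 4n+2 with n=1, so ring D is aromatic (thiazole).
Ring E has only sp² ring atoms; a planar conformation would have a fully conjugated π system of 8 electrons. But 8 = 4(2), which is 4n not 4n+2, so ring E is not aromatic (cyclooctatetraene) — cyclooctatetraene distorts into a non-planar tub to avoid antiaromaticity.
Ring F is planar and fully conjugated; 3 ring double bonds give 6 π electrons. That satisfies 4n+2 with n=1, so ring F is aromatic (benzene ring).
Ring G has one sp³ carbon, so it is not fully conjugated — not aromatic (cyclopentene ring).
Aromatic: B, D, F. Total: 3.

3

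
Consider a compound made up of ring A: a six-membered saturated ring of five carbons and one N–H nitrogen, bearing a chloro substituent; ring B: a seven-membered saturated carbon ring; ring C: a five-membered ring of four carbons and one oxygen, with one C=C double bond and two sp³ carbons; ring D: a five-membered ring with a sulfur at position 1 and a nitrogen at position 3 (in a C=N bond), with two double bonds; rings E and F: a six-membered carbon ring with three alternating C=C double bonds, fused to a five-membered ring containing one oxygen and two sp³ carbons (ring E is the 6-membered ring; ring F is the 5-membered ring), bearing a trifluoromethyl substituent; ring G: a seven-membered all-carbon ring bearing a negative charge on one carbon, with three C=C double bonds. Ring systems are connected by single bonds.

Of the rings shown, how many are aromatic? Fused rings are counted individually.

2

Ring A has only sp³ atoms, so it is not fully conjugated — not aromatic (piperidine).
Ring B has only sp³ atoms, so it is not fully conjugated — not aromatic (cycloheptane).
Ring C has two sp³ carbons, so it is not fully conjugated — not aromatic (2,3-dihydrofuran).
Ring D is fully conjugated (every ring atom contributes a p orbital); 2 ring double bonds (4 π electrons) plus a heteroatom lone pair (2) give 6 π electrons. That satisfies 4n+2 with n=1, so ring D is aromatic (thiazole).
Ring E has a continuous p-orbital overlap around the ring; 3 ring double bonds give 6 π electrons. Since 6 = 4n+2 (n=1), ring E is aromatic (benzene ring).
Ring F has two sp³ carbons, so it is not fully conjugated — not aromatic (oxolane ring).
Ring G has only sp² ring atoms; a planar conformation would have a fully conjugated π system of 8 electrons. But 8 = 4(2), which is 4n not 4n+2, so ring G is not aromatic (cycloheptatrienyl anion).
Aromatic: D, E. Total: 2.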